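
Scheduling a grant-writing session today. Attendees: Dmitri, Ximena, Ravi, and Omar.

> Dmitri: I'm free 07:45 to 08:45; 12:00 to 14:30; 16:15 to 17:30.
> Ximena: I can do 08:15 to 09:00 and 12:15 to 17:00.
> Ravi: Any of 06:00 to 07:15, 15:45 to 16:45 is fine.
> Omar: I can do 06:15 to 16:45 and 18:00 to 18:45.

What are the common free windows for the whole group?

Dmitri ∩ Ximena: 08:15-08:45, 12:15-14:30, 16:15-17:00.
Dmitri ∩ Ximena ∩ Ravi: 16:15-16:45.
Dmitri ∩ Ximena ∩ Ravi ∩ Omar: 16:15-16:45.
So the common availability across everyone is 16:15-16:45.

16:15-16:45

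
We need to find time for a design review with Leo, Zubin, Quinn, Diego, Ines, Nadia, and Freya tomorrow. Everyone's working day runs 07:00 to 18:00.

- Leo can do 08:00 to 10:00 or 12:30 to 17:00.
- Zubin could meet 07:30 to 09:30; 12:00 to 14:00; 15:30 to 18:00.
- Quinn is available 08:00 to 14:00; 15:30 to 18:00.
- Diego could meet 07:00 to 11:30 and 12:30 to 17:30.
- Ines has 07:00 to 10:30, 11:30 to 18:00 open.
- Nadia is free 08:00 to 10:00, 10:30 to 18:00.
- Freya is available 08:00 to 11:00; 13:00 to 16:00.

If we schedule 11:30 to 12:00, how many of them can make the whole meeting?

Quinn, Ines, and Nadia can make the full 11:30-12:00 slot — that's 3.

3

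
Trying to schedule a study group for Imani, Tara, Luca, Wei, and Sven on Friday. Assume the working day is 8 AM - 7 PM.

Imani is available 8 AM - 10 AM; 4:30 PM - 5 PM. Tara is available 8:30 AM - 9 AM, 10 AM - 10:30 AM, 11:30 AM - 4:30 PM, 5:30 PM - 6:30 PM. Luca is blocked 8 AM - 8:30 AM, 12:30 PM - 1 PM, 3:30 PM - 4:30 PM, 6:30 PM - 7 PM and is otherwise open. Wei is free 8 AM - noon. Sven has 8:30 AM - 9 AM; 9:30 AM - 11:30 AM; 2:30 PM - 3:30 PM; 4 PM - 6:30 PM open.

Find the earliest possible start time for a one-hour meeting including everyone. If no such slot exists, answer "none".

none

Imani free: 08:00-10:00, 16:30-17:00.
Tara free: 08:30-09:00, 10:00-10:30, 11:30-16:30, 17:30-18:30.
Luca free: 08:30-12:30, 13:00-15:30, 16:30-18:30 (invert busy blocks within the working day).
Wei free: 08:00-12:00.
Sven free: 08:30-09:00, 09:30-11:30, 14:30-15:30, 16:00-18:30.
Imani ∩ Tara: 08:30-09:00.
Imani ∩ Tara ∩ Luca: 08:30-09:00.
Imani ∩ Tara ∩ Luca ∩ Wei: 08:30-09:00.
Imani ∩ Tara ∩ Luca ∩ Wei ∩ Sven: 08:30-09:00.
So the common availability across everyone is 08:30-09:00.
No common window is at least 60 minutes long.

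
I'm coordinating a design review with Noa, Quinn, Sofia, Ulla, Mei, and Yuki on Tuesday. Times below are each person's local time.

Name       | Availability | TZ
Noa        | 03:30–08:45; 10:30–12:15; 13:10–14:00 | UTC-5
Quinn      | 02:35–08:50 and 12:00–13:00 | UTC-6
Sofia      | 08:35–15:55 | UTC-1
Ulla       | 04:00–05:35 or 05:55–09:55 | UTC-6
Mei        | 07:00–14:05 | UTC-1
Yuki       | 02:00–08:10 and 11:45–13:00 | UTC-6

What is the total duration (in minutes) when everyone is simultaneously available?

Noa in UTC: 08:30-13:45, 15:30-17:15, 18:10-19:00 (add 5h to convert from UTC-5).
Quinn in UTC: 08:35-14:50, 18:00-19:00 (add 6h to convert from UTC-6).
Sofia in UTC: 09:35-16:55 (add 1h to convert from UTC-1).
Ulla in UTC: 10:00-11:35, 11:55-15:55 (add 6h to convert from UTC-6).
Mei in UTC: 08:00-15:05 (add 1h to convert from UTC-1).
Yuki in UTC: 08:00-14:10, 17:45-19:00 (add 6h to convert from UTC-6).
Noa ∩ Quinn: 08:35-13:45, 18:10-19:00.
Noa ∩ Quinn ∩ Sofia: 09:35-13:45.
Noa ∩ Quinn ∩ Sofia ∩ Ulla: 10:00-11:35, 11:55-13:45.
Noa ∩ Quinn ∩ Sofia ∩ Ulla ∩ Mei: 10:00-11:35, 11:55-13:45.
Noa ∩ Quinn ∩ Sofia ∩ Ulla ∩ Mei ∩ Yuki: 10:00-11:35, 11:55-13:45.
So the common availability across everyone is 10:00-11:35, 11:55-13:45.
Summing the common windows: 95 + 110 = 205 minutes.

205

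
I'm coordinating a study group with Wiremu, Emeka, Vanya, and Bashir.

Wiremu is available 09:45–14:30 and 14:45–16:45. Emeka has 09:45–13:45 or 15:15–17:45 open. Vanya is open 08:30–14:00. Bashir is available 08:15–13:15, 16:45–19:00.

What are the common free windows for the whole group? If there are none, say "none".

Wiremu ∩ Emeka: 09:45-13:45, 15:15-16:45.
Wiremu ∩ Emeka ∩ Vanya: 09:45-13:45.
Wiremu ∩ Emeka ∩ Vanya ∩ Bashir: 09:45-13:15.

09:45-13:15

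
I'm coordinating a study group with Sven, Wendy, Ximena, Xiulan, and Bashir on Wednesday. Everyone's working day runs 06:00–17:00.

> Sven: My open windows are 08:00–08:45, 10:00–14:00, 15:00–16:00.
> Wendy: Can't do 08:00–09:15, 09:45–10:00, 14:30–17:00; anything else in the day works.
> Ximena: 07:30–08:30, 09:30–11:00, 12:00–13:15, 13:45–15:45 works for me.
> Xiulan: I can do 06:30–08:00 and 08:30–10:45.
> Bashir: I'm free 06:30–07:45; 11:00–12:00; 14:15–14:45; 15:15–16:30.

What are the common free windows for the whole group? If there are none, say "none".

Sven free: 08:00-08:45, 10:00-14:00, 15:00-16:00.
Wendy free: 06:00-08:00, 09:15-09:45, 10:00-14:30 (invert busy blocks within the working day).
Ximena free: 07:30-08:30, 09:30-11:00, 12:00-13:15, 13:45-15:45.
Xiulan free: 06:30-08:00, 08:30-10:45.
Bashir free: 06:30-07:45, 11:00-12:00, 14:15-14:45, 15:15-16:30.
Sven ∩ Wendy: 10:00-14:00.
Sven ∩ Wendy ∩ Ximena: 10:00-11:00, 12:00-13:15, 13:45-14:00.
Sven ∩ Wendy ∩ Ximena ∩ Xiulan: 10:00-10:45.
Sven ∩ Wendy ∩ Ximena ∩ Xiulan ∩ Bashir: ∅.
There is no time when everyone is free.

none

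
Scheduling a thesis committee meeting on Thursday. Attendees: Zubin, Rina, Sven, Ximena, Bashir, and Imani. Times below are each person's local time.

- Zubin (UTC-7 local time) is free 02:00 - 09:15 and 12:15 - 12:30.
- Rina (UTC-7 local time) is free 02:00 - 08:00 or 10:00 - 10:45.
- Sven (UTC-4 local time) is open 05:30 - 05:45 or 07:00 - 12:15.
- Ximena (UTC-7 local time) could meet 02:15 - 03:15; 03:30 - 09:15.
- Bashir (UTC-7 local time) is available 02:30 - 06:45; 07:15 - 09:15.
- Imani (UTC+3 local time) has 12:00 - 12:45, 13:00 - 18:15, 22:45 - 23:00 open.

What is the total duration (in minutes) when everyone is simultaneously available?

Zubin in UTC: 09:00-16:15, 19:15-19:30 (add 7h to convert from UTC-7).
Rina in UTC: 09:00-15:00, 17:00-17:45 (add 7h to convert from UTC-7).
Sven in UTC: 09:30-09:45, 11:00-16:15 (add 4h to convert from UTC-4).
Ximena in UTC: 09:15-10:15, 10:30-16:15 (add 7h to convert from UTC-7).
Bashir in UTC: 09:30-13:45, 14:15-16:15 (add 7h to convert from UTC-7).
Imani in UTC: 09:00-09:45, 10:00-15:15, 19:45-20:00 (subtract 3h to convert from UTC+3).
Zubin ∩ Rina: 09:00-15:00.
Zubin ∩ Rina ∩ Sven: 09:30-09:45, 11:00-15:00.
Zubin ∩ Rina ∩ Sven ∩ Ximena: 09:30-09:45, 11:00-15:00.
Zubin ∩ Rina ∩ Sven ∩ Ximena ∩ Bashir: 09:30-09:45, 11:00-13:45, 14:15-15:00.
Zubin ∩ Rina ∩ Sven ∩ Ximena ∩ Bashir ∩ Imani: 09:30-09:45, 11:00-13:45, 14:15-15:00.
Those are the intersection windows.
Summing the common windows: 15 + 165 + 45 = 225 minutes.

225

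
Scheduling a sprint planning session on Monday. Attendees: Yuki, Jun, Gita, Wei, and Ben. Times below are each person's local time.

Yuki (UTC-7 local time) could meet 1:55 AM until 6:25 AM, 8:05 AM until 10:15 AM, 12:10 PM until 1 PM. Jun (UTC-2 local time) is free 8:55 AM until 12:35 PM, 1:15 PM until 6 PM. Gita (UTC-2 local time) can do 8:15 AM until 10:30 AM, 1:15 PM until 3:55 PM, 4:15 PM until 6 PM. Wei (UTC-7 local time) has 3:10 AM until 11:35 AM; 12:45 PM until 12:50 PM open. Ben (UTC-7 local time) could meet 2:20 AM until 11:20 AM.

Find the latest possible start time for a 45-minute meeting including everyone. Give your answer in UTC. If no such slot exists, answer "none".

16:30

Yuki in UTC: 08:55-13:25, 15:05-17:15, 19:10-20:00 (add 7h to convert from UTC-7).
Jun in UTC: 10:55-14:35, 15:15-20:00 (add 2h to convert from UTC-2).
Gita in UTC: 10:15-12:30, 15:15-17:55, 18:15-20:00 (add 2h to convert from UTC-2).
Wei in UTC: 10:10-18:35, 19:45-19:50 (add 7h to convert from UTC-7).
Ben in UTC: 09:20-18:20 (add 7h to convert from UTC-7).
Yuki ∩ Jun: 10:55-13:25, 15:15-17:15, 19:10-20:00.
Yuki ∩ Jun ∩ Gita: 10:55-12:30, 15:15-17:15, 19:10-20:00.
Yuki ∩ Jun ∩ Gita ∩ Wei: 10:55-12:30, 15:15-17:15, 19:45-19:50.
Yuki ∩ Jun ∩ Gita ∩ Wei ∩ Ben: 10:55-12:30, 15:15-17:15.
The last common window of at least 45 minutes is 15:15-17:15; a 45-minute meeting can start as late as 16:30 and still end by 17:15.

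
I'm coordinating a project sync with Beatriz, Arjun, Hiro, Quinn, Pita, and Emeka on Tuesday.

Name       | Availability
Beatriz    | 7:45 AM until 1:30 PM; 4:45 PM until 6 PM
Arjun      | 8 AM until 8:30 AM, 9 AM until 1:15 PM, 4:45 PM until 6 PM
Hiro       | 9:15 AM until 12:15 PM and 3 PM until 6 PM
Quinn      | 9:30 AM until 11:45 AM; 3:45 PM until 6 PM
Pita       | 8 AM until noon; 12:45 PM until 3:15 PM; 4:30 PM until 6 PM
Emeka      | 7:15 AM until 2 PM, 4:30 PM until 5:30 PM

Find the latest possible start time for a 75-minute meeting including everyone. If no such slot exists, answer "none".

10:30

Beatriz ∩ Arjun: 08:00-08:30, 09:00-13:15, 16:45-18:00.
Beatriz ∩ Arjun ∩ Hiro: 09:15-12:15, 16:45-18:00.
Beatriz ∩ Arjun ∩ Hiro ∩ Quinn: 09:30-11:45, 16:45-18:00.
Beatriz ∩ Arjun ∩ Hiro ∩ Quinn ∩ Pita: 09:30-11:45, 16:45-18:00.
Beatriz ∩ Arjun ∩ Hiro ∩ Quinn ∩ Pita ∩ Emeka: 09:30-11:45, 16:45-17:30.
Those are the intersection windows.
The last common window of at least 75 minutes is 09:30-11:45; a 75-minute meeting can start as late as 10:30 and still end by 11:45.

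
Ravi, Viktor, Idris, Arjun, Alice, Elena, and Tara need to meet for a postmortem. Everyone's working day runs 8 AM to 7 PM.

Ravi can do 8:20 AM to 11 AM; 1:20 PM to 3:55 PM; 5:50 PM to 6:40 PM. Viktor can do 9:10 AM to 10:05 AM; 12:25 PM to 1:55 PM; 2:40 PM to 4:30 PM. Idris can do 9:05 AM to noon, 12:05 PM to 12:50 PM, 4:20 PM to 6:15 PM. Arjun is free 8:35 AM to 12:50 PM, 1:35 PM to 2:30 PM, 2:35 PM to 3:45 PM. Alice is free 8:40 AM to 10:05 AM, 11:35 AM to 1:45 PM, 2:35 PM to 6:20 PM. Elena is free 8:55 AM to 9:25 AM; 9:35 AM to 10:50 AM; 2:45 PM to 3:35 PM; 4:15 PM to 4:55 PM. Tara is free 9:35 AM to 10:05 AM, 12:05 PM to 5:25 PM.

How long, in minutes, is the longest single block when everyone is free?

30

Ravi ∩ Viktor: 09:10-10:05, 13:20-13:55, 14:40-15:55.
Ravi ∩ Viktor ∩ Idris: 09:10-10:05.
Ravi ∩ Viktor ∩ Idris ∩ Arjun: 09:10-10:05.
Ravi ∩ Viktor ∩ Idris ∩ Arjun ∩ Alice: 09:10-10:05.
Ravi ∩ Viktor ∩ Idris ∩ Arjun ∩ Alice ∩ Elena: 09:10-09:25, 09:35-10:05.
Ravi ∩ Viktor ∩ Idris ∩ Arjun ∩ Alice ∩ Elena ∩ Tara: 09:35-10:05.
The longest is 09:35-10:05 at 30 minutes.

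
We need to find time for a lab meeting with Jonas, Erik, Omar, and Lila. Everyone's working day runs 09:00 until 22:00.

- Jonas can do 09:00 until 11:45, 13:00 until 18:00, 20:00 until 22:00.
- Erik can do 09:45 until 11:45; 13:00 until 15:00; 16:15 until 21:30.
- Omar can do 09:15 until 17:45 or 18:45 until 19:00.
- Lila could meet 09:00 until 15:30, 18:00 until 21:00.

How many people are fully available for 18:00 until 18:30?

2

Erik and Lila can make the full 18:00-18:30 slot — that's 2.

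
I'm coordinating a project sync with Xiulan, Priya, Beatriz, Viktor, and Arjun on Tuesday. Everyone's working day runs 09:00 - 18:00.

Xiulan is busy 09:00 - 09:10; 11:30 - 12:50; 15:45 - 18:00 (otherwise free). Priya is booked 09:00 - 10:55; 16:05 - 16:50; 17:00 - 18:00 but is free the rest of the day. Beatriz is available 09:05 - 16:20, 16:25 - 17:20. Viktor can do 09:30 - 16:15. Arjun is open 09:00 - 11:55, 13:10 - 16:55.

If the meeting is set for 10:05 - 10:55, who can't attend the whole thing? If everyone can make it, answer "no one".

Priya

Xiulan free: 09:10-11:30, 12:50-15:45 (invert busy blocks within the working day).
Priya free: 10:55-16:05, 16:50-17:00 (invert busy blocks within the working day).
Beatriz free: 09:05-16:20, 16:25-17:20.
Viktor free: 09:30-16:15.
Arjun free: 09:00-11:55, 13:10-16:55.
Xiulan: free for 10:05-10:55. Priya: not fully free for 10:05-10:55. Beatriz: free for 10:05-10:55. Viktor: free for 10:05-10:55. Arjun: free for 10:05-10:55.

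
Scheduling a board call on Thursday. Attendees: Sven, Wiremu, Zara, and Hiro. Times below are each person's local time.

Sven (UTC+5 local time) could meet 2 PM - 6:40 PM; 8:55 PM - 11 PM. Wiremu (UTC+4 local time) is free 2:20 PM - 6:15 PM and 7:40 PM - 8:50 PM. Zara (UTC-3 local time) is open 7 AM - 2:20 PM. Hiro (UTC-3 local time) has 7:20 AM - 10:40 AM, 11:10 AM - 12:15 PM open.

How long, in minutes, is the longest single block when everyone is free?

200

Sven in UTC: 09:00-13:40, 15:55-18:00 (subtract 5h to convert from UTC+5).
Wiremu in UTC: 10:20-14:15, 15:40-16:50 (subtract 4h to convert from UTC+4).
Zara in UTC: 10:00-17:20 (add 3h to convert from UTC-3).
Hiro in UTC: 10:20-13:40, 14:10-15:15 (add 3h to convert from UTC-3).
Sven ∩ Wiremu: 10:20-13:40, 15:55-16:50.
Sven ∩ Wiremu ∩ Zara: 10:20-13:40, 15:55-16:50.
Sven ∩ Wiremu ∩ Zara ∩ Hiro: 10:20-13:40.
So the common availability across everyone is 10:20-13:40.
The longest is 10:20-13:40 at 200 minutes.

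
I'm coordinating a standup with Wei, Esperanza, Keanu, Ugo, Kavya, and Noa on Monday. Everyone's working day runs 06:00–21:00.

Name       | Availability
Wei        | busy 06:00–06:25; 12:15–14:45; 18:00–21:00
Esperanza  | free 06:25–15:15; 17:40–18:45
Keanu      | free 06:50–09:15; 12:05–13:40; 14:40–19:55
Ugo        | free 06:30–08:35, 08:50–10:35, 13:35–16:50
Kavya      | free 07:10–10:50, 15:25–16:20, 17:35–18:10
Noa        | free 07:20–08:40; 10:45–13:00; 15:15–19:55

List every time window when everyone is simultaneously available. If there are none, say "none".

Wei free: 06:25-12:15, 14:45-18:00 (invert busy blocks within the working day).
Esperanza free: 06:25-15:15, 17:40-18:45.
Keanu free: 06:50-09:15, 12:05-13:40, 14:40-19:55.
Ugo free: 06:30-08:35, 08:50-10:35, 13:35-16:50.
Kavya free: 07:10-10:50, 15:25-16:20, 17:35-18:10.
Noa free: 07:20-08:40, 10:45-13:00, 15:15-19:55.
Wei ∩ Esperanza: 06:25-12:15, 14:45-15:15, 17:40-18:00.
Wei ∩ Esperanza ∩ Keanu: 06:50-09:15, 12:05-12:15, 14:45-15:15, 17:40-18:00.
Wei ∩ Esperanza ∩ Keanu ∩ Ugo: 06:50-08:35, 08:50-09:15, 14:45-15:15.
Wei ∩ Esperanza ∩ Keanu ∩ Ugo ∩ Kavya: 07:10-08:35, 08:50-09:15.
Wei ∩ Esperanza ∩ Keanu ∩ Ugo ∩ Kavya ∩ Noa: 07:20-08:35.

07:20-08:35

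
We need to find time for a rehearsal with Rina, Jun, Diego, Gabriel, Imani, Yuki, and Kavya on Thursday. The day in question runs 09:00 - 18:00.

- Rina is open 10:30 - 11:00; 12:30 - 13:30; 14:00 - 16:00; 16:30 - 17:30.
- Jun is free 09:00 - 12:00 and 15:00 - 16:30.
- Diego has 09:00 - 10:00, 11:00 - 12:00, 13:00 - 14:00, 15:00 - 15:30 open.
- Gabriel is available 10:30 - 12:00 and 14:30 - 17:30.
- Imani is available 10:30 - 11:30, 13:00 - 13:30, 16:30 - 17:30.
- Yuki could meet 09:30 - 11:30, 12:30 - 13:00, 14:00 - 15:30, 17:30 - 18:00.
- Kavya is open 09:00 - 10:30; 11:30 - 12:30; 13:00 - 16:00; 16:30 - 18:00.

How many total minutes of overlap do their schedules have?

Rina ∩ Jun: 10:30-11:00, 15:00-16:00.
Rina ∩ Jun ∩ Diego: 15:00-15:30.
Rina ∩ Jun ∩ Diego ∩ Gabriel: 15:00-15:30.
Rina ∩ Jun ∩ Diego ∩ Gabriel ∩ Imani: ∅.
Rina ∩ Jun ∩ Diego ∩ Gabriel ∩ Imani ∩ Yuki: ∅.
Rina ∩ Jun ∩ Diego ∩ Gabriel ∩ Imani ∩ Yuki ∩ Kavya: ∅.
There is no time when everyone is free.
There is no common window, so the total is 0 minutes.

0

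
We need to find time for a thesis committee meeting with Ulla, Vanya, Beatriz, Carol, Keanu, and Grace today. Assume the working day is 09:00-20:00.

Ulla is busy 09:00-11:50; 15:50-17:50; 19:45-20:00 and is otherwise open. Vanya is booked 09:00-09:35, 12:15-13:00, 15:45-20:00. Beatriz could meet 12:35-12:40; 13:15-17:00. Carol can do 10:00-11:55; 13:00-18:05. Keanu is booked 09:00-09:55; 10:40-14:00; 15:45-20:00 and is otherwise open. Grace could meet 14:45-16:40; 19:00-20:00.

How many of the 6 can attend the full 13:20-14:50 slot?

Ulla free: 11:50-15:50, 17:50-19:45 (invert busy blocks within the working day).
Vanya free: 09:35-12:15, 13:00-15:45 (invert busy blocks within the working day).
Beatriz free: 12:35-12:40, 13:15-17:00.
Carol free: 10:00-11:55, 13:00-18:05.
Keanu free: 09:55-10:40, 14:00-15:45 (invert busy blocks within the working day).
Grace free: 14:45-16:40, 19:00-20:00.
Ulla, Vanya, Beatriz, and Carol can make the full 13:20-14:50 slot — that's 4.

4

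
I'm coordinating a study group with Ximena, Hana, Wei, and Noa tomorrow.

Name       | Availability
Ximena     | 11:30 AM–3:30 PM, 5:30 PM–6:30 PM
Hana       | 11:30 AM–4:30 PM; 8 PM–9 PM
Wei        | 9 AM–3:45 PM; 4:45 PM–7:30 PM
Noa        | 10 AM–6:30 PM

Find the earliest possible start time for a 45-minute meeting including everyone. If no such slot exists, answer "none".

11:30

Ximena ∩ Hana: 11:30-15:30.
Ximena ∩ Hana ∩ Wei: 11:30-15:30.
Ximena ∩ Hana ∩ Wei ∩ Noa: 11:30-15:30.
The first common window of at least 45 minutes is 11:30-15:30, so the earliest start is 11:30.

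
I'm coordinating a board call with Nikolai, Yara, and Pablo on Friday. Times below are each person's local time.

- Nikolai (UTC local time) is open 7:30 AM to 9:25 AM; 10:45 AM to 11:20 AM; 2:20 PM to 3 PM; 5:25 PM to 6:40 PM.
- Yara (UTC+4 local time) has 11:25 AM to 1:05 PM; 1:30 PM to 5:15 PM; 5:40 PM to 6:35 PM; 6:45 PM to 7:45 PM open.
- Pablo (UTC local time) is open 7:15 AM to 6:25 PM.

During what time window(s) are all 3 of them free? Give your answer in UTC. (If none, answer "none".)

07:30-09:05, 10:45-11:20, 14:20-14:35, 14:45-15:00

Nikolai in UTC: 07:30-09:25, 10:45-11:20, 14:20-15:00, 17:25-18:40.
Yara in UTC: 07:25-09:05, 09:30-13:15, 13:40-14:35, 14:45-15:45 (subtract 4h to convert from UTC+4).
Pablo in UTC: 07:15-18:25.
Nikolai ∩ Yara: 07:30-09:05, 10:45-11:20, 14:20-14:35, 14:45-15:00.
Nikolai ∩ Yara ∩ Pablo: 07:30-09:05, 10:45-11:20, 14:20-14:35, 14:45-15:00.
Those are the intersection windows.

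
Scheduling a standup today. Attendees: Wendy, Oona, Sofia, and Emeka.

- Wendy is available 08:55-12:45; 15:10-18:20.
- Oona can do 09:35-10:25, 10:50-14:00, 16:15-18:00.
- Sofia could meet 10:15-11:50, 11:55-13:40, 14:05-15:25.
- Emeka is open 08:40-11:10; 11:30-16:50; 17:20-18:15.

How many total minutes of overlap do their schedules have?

Wendy ∩ Oona: 09:35-10:25, 10:50-12:45, 16:15-18:00.
Wendy ∩ Oona ∩ Sofia: 10:15-10:25, 10:50-11:50, 11:55-12:45.
Wendy ∩ Oona ∩ Sofia ∩ Emeka: 10:15-10:25, 10:50-11:10, 11:30-11:50, 11:55-12:45.
Summing the common windows: 10 + 20 + 20 + 50 = 100 minutes.

100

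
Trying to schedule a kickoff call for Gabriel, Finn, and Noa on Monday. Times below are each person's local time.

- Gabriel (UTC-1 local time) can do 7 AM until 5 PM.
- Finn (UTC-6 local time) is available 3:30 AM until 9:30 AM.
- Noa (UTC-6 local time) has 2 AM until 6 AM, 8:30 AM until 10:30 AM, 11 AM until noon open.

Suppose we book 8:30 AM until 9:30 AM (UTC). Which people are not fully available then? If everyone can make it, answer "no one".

Gabriel in UTC: 08:00-18:00 (add 1h to convert from UTC-1).
Finn in UTC: 09:30-15:30 (add 6h to convert from UTC-6).
Noa in UTC: 08:00-12:00, 14:30-16:30, 17:00-18:00 (add 6h to convert from UTC-6).
Gabriel: free for 08:30-09:30. Finn: not fully free for 08:30-09:30. Noa: free for 08:30-09:30.

Finn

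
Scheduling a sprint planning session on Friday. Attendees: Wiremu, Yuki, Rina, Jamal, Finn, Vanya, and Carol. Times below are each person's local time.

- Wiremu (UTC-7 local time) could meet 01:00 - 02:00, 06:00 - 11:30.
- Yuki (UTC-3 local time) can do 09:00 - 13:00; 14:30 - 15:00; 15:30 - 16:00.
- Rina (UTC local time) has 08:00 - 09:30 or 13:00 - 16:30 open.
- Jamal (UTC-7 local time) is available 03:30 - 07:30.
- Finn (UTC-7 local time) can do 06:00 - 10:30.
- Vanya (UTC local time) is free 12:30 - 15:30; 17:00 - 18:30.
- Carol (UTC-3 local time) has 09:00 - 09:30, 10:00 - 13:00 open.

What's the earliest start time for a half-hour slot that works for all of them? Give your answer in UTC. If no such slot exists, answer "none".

13:00

Wiremu in UTC: 08:00-09:00, 13:00-18:30 (add 7h to convert from UTC-7).
Yuki in UTC: 12:00-16:00, 17:30-18:00, 18:30-19:00 (add 3h to convert from UTC-3).
Rina in UTC: 08:00-09:30, 13:00-16:30.
Jamal in UTC: 10:30-14:30 (add 7h to convert from UTC-7).
Finn in UTC: 13:00-17:30 (add 7h to convert from UTC-7).
Vanya in UTC: 12:30-15:30, 17:00-18:30.
Carol in UTC: 12:00-12:30, 13:00-16:00 (add 3h to convert from UTC-3).
Wiremu ∩ Yuki: 13:00-16:00, 17:30-18:00.
Wiremu ∩ Yuki ∩ Rina: 13:00-16:00.
Wiremu ∩ Yuki ∩ Rina ∩ Jamal: 13:00-14:30.
Wiremu ∩ Yuki ∩ Rina ∩ Jamal ∩ Finn: 13:00-14:30.
Wiremu ∩ Yuki ∩ Rina ∩ Jamal ∩ Finn ∩ Vanya: 13:00-14:30.
Wiremu ∩ Yuki ∩ Rina ∩ Jamal ∩ Finn ∩ Vanya ∩ Carol: 13:00-14:30.
The first common window of at least 30 minutes is 13:00-14:30, so the earliest start is 13:00.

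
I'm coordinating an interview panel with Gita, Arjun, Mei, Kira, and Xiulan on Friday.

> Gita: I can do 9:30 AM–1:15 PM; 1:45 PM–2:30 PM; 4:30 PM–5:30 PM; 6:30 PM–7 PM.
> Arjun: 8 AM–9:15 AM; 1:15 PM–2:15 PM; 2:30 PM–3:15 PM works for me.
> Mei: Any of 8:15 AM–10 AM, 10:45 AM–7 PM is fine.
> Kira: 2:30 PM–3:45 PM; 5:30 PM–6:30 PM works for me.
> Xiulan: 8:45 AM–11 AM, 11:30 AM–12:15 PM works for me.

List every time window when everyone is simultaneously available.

none

Gita ∩ Arjun: 13:45-14:15.
Gita ∩ Arjun ∩ Mei: 13:45-14:15.
Gita ∩ Arjun ∩ Mei ∩ Kira: ∅.
Gita ∩ Arjun ∩ Mei ∩ Kira ∩ Xiulan: ∅.
There is no time when everyone is free.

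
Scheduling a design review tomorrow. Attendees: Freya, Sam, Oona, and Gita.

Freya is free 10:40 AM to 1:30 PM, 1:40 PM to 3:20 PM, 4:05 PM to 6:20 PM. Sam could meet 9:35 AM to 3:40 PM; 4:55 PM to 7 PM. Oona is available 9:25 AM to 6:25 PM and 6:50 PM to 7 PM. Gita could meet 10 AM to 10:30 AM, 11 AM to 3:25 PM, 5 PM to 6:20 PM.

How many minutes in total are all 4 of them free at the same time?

330

Freya ∩ Sam: 10:40-13:30, 13:40-15:20, 16:55-18:20.
Freya ∩ Sam ∩ Oona: 10:40-13:30, 13:40-15:20, 16:55-18:20.
Freya ∩ Sam ∩ Oona ∩ Gita: 11:00-13:30, 13:40-15:20, 17:00-18:20.
So the common availability across everyone is 11:00-13:30, 13:40-15:20, 17:00-18:20.
Summing the common windows: 150 + 100 + 80 = 330 minutes.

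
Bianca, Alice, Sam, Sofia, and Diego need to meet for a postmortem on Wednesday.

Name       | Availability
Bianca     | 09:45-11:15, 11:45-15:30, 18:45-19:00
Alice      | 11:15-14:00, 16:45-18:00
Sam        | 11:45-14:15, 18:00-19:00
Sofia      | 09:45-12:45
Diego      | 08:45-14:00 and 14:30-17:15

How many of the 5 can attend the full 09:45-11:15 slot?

Bianca, Sofia, and Diego can make the full 09:45-11:15 slot — that's 3.

3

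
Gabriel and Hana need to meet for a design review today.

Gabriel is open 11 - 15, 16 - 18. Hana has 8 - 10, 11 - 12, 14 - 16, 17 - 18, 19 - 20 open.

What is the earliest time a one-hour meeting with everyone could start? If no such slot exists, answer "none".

Gabriel ∩ Hana: 11:00-12:00, 14:00-15:00, 17:00-18:00.
The first common window of at least 60 minutes is 11:00-12:00, so the earliest start is 11:00.

11:00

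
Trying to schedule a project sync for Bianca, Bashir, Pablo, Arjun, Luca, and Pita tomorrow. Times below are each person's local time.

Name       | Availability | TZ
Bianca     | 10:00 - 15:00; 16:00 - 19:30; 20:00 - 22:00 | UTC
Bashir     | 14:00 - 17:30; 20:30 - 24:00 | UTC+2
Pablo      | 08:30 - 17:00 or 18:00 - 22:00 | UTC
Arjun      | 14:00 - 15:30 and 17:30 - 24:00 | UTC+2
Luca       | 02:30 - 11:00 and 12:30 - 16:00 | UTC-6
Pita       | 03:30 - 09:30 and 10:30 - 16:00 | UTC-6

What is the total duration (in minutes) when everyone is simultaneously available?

Bianca in UTC: 10:00-15:00, 16:00-19:30, 20:00-22:00.
Bashir in UTC: 12:00-15:30, 18:30-22:00 (subtract 2h to convert from UTC+2).
Pablo in UTC: 08:30-17:00, 18:00-22:00.
Arjun in UTC: 12:00-13:30, 15:30-22:00 (subtract 2h to convert from UTC+2).
Luca in UTC: 08:30-17:00, 18:30-22:00 (add 6h to convert from UTC-6).
Pita in UTC: 09:30-15:30, 16:30-22:00 (add 6h to convert from UTC-6).
Bianca ∩ Bashir: 12:00-15:00, 18:30-19:30, 20:00-22:00.
Bianca ∩ Bashir ∩ Pablo: 12:00-15:00, 18:30-19:30, 20:00-22:00.
Bianca ∩ Bashir ∩ Pablo ∩ Arjun: 12:00-13:30, 18:30-19:30, 20:00-22:00.
Bianca ∩ Bashir ∩ Pablo ∩ Arjun ∩ Luca: 12:00-13:30, 18:30-19:30, 20:00-22:00.
Bianca ∩ Bashir ∩ Pablo ∩ Arjun ∩ Luca ∩ Pita: 12:00-13:30, 18:30-19:30, 20:00-22:00.
So the common availability across everyone is 12:00-13:30, 18:30-19:30, 20:00-22:00.
Summing the common windows: 90 + 60 + 120 = 270 minutes.

270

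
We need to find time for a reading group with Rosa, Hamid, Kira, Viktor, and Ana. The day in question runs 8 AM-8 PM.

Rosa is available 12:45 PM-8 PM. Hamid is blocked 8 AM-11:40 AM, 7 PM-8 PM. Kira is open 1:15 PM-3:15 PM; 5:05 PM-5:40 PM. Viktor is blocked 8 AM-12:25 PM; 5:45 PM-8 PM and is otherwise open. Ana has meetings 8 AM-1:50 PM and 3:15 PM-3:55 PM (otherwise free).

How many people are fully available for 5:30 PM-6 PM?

3

Rosa free: 12:45-20:00.
Hamid free: 11:40-19:00 (invert busy blocks within the working day).
Kira free: 13:15-15:15, 17:05-17:40.
Viktor free: 12:25-17:45 (invert busy blocks within the working day).
Ana free: 13:50-15:15, 15:55-20:00 (invert busy blocks within the working day).
Rosa, Hamid, and Ana can make the full 17:30-18:00 slot — that's 3.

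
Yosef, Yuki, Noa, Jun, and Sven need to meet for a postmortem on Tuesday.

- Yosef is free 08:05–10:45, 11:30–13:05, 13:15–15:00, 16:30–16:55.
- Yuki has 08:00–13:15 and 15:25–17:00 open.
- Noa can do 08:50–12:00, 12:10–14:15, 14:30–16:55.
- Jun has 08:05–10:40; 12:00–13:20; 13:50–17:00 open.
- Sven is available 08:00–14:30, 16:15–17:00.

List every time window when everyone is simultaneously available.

08:50-10:40, 12:10-13:05, 16:30-16:55

Yosef ∩ Yuki: 08:05-10:45, 11:30-13:05, 16:30-16:55.
Yosef ∩ Yuki ∩ Noa: 08:50-10:45, 11:30-12:00, 12:10-13:05, 16:30-16:55.
Yosef ∩ Yuki ∩ Noa ∩ Jun: 08:50-10:40, 12:10-13:05, 16:30-16:55.
Yosef ∩ Yuki ∩ Noa ∩ Jun ∩ Sven: 08:50-10:40, 12:10-13:05, 16:30-16:55.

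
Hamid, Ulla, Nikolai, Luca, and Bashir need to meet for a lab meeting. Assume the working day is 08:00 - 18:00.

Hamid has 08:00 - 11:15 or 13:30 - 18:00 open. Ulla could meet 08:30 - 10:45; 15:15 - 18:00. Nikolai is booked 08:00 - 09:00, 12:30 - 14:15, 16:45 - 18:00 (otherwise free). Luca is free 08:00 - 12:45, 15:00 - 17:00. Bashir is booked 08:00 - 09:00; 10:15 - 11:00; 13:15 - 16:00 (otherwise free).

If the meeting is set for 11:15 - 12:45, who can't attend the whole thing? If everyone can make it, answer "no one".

Hamid free: 08:00-11:15, 13:30-18:00.
Ulla free: 08:30-10:45, 15:15-18:00.
Nikolai free: 09:00-12:30, 14:15-16:45 (invert busy blocks within the working day).
Luca free: 08:00-12:45, 15:00-17:00.
Bashir free: 09:00-10:15, 11:00-13:15, 16:00-18:00 (invert busy blocks within the working day).
Hamid: not fully free for 11:15-12:45. Ulla: not fully free for 11:15-12:45. Nikolai: not fully free for 11:15-12:45. Luca: free for 11:15-12:45. Bashir: free for 11:15-12:45.

Hamid, Nikolai, Ulla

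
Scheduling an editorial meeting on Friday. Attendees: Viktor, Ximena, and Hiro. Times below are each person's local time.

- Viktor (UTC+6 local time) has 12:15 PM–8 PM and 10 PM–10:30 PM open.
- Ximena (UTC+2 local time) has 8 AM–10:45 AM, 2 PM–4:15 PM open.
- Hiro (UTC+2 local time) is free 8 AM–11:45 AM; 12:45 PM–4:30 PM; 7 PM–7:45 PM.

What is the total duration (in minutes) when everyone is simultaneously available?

Viktor in UTC: 06:15-14:00, 16:00-16:30 (subtract 6h to convert from UTC+6).
Ximena in UTC: 06:00-08:45, 12:00-14:15 (subtract 2h to convert from UTC+2).
Hiro in UTC: 06:00-09:45, 10:45-14:30, 17:00-17:45 (subtract 2h to convert from UTC+2).
Viktor ∩ Ximena: 06:15-08:45, 12:00-14:00.
Viktor ∩ Ximena ∩ Hiro: 06:15-08:45, 12:00-14:00.
Summing the common windows: 150 + 120 = 270 minutes.

270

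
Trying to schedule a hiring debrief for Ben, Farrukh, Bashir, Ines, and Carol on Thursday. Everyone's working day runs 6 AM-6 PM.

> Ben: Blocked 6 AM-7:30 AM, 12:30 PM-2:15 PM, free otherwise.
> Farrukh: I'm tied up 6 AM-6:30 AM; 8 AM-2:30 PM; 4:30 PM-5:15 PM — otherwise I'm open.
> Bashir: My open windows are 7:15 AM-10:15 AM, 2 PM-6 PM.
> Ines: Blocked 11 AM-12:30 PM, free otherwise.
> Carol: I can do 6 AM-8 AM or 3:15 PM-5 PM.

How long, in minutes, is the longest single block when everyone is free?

75

Ben free: 07:30-12:30, 14:15-18:00 (invert busy blocks within the working day).
Farrukh free: 06:30-08:00, 14:30-16:30, 17:15-18:00 (invert busy blocks within the working day).
Bashir free: 07:15-10:15, 14:00-18:00.
Ines free: 06:00-11:00, 12:30-18:00 (invert busy blocks within the working day).
Carol free: 06:00-08:00, 15:15-17:00.
Ben ∩ Farrukh: 07:30-08:00, 14:30-16:30, 17:15-18:00.
Ben ∩ Farrukh ∩ Bashir: 07:30-08:00, 14:30-16:30, 17:15-18:00.
Ben ∩ Farrukh ∩ Bashir ∩ Ines: 07:30-08:00, 14:30-16:30, 17:15-18:00.
Ben ∩ Farrukh ∩ Bashir ∩ Ines ∩ Carol: 07:30-08:00, 15:15-16:30.
So the common availability across everyone is 07:30-08:00, 15:15-16:30.
The longest is 15:15-16:30 at 75 minutes.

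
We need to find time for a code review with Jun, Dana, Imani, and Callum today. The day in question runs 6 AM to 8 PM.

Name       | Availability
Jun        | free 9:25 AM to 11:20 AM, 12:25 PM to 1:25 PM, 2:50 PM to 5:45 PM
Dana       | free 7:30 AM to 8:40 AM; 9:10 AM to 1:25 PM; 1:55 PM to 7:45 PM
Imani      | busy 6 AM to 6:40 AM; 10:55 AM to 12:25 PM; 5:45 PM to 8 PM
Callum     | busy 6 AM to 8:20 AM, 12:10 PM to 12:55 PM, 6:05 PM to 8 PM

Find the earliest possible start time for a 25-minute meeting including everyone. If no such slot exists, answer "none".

Jun free: 09:25-11:20, 12:25-13:25, 14:50-17:45.
Dana free: 07:30-08:40, 09:10-13:25, 13:55-19:45.
Imani free: 06:40-10:55, 12:25-17:45 (invert busy blocks within the working day).
Callum free: 08:20-12:10, 12:55-18:05 (invert busy blocks within the working day).
Jun ∩ Dana: 09:25-11:20, 12:25-13:25, 14:50-17:45.
Jun ∩ Dana ∩ Imani: 09:25-10:55, 12:25-13:25, 14:50-17:45.
Jun ∩ Dana ∩ Imani ∩ Callum: 09:25-10:55, 12:55-13:25, 14:50-17:45.
Those are the intersection windows.
The first common window of at least 25 minutes is 09:25-10:55, so the earliest start is 09:25.

09:25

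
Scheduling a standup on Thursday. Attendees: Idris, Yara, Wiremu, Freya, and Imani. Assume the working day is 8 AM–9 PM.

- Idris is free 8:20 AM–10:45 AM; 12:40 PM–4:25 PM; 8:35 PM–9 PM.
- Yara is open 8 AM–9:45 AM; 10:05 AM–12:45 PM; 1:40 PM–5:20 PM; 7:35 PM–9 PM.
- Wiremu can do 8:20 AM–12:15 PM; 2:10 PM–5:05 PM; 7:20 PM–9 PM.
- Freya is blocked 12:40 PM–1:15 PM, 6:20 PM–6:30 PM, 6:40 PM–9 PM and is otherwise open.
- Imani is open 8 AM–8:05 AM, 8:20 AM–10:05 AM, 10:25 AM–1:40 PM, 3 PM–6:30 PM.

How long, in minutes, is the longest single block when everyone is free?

85

Idris free: 08:20-10:45, 12:40-16:25, 20:35-21:00.
Yara free: 08:00-09:45, 10:05-12:45, 13:40-17:20, 19:35-21:00.
Wiremu free: 08:20-12:15, 14:10-17:05, 19:20-21:00.
Freya free: 08:00-12:40, 13:15-18:20, 18:30-18:40 (invert busy blocks within the working day).
Imani free: 08:00-08:05, 08:20-10:05, 10:25-13:40, 15:00-18:30.
Idris ∩ Yara: 08:20-09:45, 10:05-10:45, 12:40-12:45, 13:40-16:25, 20:35-21:00.
Idris ∩ Yara ∩ Wiremu: 08:20-09:45, 10:05-10:45, 14:10-16:25, 20:35-21:00.
Idris ∩ Yara ∩ Wiremu ∩ Freya: 08:20-09:45, 10:05-10:45, 14:10-16:25.
Idris ∩ Yara ∩ Wiremu ∩ Freya ∩ Imani: 08:20-09:45, 10:25-10:45, 15:00-16:25.
The longest is 08:20-09:45 at 85 minutes.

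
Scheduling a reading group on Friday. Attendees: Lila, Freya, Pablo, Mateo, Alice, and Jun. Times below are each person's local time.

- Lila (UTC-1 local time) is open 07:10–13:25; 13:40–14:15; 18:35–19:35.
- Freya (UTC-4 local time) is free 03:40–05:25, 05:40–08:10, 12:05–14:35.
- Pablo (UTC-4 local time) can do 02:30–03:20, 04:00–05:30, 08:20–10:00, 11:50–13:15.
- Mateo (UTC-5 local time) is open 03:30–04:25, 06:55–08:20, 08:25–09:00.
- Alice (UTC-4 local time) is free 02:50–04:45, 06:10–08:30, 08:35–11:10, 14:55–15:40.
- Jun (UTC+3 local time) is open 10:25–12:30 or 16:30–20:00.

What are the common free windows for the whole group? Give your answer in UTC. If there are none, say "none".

08:30-08:45

Lila in UTC: 08:10-14:25, 14:40-15:15, 19:35-20:35 (add 1h to convert from UTC-1).
Freya in UTC: 07:40-09:25, 09:40-12:10, 16:05-18:35 (add 4h to convert from UTC-4).
Pablo in UTC: 06:30-07:20, 08:00-09:30, 12:20-14:00, 15:50-17:15 (add 4h to convert from UTC-4).
Mateo in UTC: 08:30-09:25, 11:55-13:20, 13:25-14:00 (add 5h to convert from UTC-5).
Alice in UTC: 06:50-08:45, 10:10-12:30, 12:35-15:10, 18:55-19:40 (add 4h to convert from UTC-4).
Jun in UTC: 07:25-09:30, 13:30-17:00 (subtract 3h to convert from UTC+3).
Lila ∩ Freya: 08:10-09:25, 09:40-12:10.
Lila ∩ Freya ∩ Pablo: 08:10-09:25.
Lila ∩ Freya ∩ Pablo ∩ Mateo: 08:30-09:25.
Lila ∩ Freya ∩ Pablo ∩ Mateo ∩ Alice: 08:30-08:45.
Lila ∩ Freya ∩ Pablo ∩ Mateo ∩ Alice ∩ Jun: 08:30-08:45.
Those are the intersection windows.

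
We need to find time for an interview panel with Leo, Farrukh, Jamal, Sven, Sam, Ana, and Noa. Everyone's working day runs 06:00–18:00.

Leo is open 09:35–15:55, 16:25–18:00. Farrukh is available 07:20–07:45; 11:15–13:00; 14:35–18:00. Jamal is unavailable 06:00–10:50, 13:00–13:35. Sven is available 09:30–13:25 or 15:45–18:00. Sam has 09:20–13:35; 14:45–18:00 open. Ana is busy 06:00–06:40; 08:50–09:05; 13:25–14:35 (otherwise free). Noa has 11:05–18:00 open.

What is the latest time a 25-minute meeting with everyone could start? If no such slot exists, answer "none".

17:35

Leo free: 09:35-15:55, 16:25-18:00.
Farrukh free: 07:20-07:45, 11:15-13:00, 14:35-18:00.
Jamal free: 10:50-13:00, 13:35-18:00 (invert busy blocks within the working day).
Sven free: 09:30-13:25, 15:45-18:00.
Sam free: 09:20-13:35, 14:45-18:00.
Ana free: 06:40-08:50, 09:05-13:25, 14:35-18:00 (invert busy blocks within the working day).
Noa free: 11:05-18:00.
Leo ∩ Farrukh: 11:15-13:00, 14:35-15:55, 16:25-18:00.
Leo ∩ Farrukh ∩ Jamal: 11:15-13:00, 14:35-15:55, 16:25-18:00.
Leo ∩ Farrukh ∩ Jamal ∩ Sven: 11:15-13:00, 15:45-15:55, 16:25-18:00.
Leo ∩ Farrukh ∩ Jamal ∩ Sven ∩ Sam: 11:15-13:00, 15:45-15:55, 16:25-18:00.
Leo ∩ Farrukh ∩ Jamal ∩ Sven ∩ Sam ∩ Ana: 11:15-13:00, 15:45-15:55, 16:25-18:00.
Leo ∩ Farrukh ∩ Jamal ∩ Sven ∩ Sam ∩ Ana ∩ Noa: 11:15-13:00, 15:45-15:55, 16:25-18:00.
Those are the intersection windows.
The last common window of at least 25 minutes is 16:25-18:00; a 25-minute meeting can start as late as 17:35 and still end by 18:00.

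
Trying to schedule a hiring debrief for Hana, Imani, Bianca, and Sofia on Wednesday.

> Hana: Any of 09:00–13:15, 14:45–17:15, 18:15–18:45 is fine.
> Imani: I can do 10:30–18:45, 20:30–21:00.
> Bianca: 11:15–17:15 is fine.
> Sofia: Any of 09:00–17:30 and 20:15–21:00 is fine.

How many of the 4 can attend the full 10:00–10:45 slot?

2

Hana and Sofia can make the full 10:00-10:45 slot — that's 2.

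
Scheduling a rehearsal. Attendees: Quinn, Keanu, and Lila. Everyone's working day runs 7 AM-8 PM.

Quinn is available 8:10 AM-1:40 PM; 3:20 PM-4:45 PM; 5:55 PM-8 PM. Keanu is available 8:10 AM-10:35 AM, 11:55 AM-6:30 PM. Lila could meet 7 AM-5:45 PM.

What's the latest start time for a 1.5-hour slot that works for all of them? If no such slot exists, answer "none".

Quinn ∩ Keanu: 08:10-10:35, 11:55-13:40, 15:20-16:45, 17:55-18:30.
Quinn ∩ Keanu ∩ Lila: 08:10-10:35, 11:55-13:40, 15:20-16:45.
The last common window of at least 90 minutes is 11:55-13:40; a 90-minute meeting can start as late as 12:10 and still end by 13:40.

12:10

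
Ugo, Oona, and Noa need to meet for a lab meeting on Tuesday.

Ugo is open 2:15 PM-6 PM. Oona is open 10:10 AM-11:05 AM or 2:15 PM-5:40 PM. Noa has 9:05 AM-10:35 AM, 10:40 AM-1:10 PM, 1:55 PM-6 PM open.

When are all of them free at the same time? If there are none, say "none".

Ugo ∩ Oona: 14:15-17:40.
Ugo ∩ Oona ∩ Noa: 14:15-17:40.

14:15-17:40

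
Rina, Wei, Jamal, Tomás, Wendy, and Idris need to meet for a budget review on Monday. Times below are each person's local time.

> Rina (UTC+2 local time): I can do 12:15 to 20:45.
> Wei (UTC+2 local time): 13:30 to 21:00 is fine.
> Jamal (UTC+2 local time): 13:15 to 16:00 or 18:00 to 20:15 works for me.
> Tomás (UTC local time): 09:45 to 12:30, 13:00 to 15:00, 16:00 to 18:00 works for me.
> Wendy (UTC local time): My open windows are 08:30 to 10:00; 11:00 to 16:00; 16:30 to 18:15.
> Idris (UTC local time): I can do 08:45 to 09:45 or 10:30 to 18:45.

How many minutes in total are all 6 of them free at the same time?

Rina in UTC: 10:15-18:45 (subtract 2h to convert from UTC+2).
Wei in UTC: 11:30-19:00 (subtract 2h to convert from UTC+2).
Jamal in UTC: 11:15-14:00, 16:00-18:15 (subtract 2h to convert from UTC+2).
Tomás in UTC: 09:45-12:30, 13:00-15:00, 16:00-18:00.
Wendy in UTC: 08:30-10:00, 11:00-16:00, 16:30-18:15.
Idris in UTC: 08:45-09:45, 10:30-18:45.
Rina ∩ Wei: 11:30-18:45.
Rina ∩ Wei ∩ Jamal: 11:30-14:00, 16:00-18:15.
Rina ∩ Wei ∩ Jamal ∩ Tomás: 11:30-12:30, 13:00-14:00, 16:00-18:00.
Rina ∩ Wei ∩ Jamal ∩ Tomás ∩ Wendy: 11:30-12:30, 13:00-14:00, 16:30-18:00.
Rina ∩ Wei ∩ Jamal ∩ Tomás ∩ Wendy ∩ Idris: 11:30-12:30, 13:00-14:00, 16:30-18:00.
Summing the common windows: 60 + 60 + 90 = 210 minutes.

210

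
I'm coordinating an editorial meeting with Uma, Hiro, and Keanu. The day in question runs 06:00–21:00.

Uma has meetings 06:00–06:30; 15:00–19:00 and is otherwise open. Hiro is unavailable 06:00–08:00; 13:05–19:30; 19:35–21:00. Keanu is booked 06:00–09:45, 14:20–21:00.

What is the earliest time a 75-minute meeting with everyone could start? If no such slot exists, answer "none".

Uma free: 06:30-15:00, 19:00-21:00 (invert busy blocks within the working day).
Hiro free: 08:00-13:05, 19:30-19:35 (invert busy blocks within the working day).
Keanu free: 09:45-14:20 (invert busy blocks within the working day).
Uma ∩ Hiro: 08:00-13:05, 19:30-19:35.
Uma ∩ Hiro ∩ Keanu: 09:45-13:05.
The first common window of at least 75 minutes is 09:45-13:05, so the earliest start is 09:45.

09:45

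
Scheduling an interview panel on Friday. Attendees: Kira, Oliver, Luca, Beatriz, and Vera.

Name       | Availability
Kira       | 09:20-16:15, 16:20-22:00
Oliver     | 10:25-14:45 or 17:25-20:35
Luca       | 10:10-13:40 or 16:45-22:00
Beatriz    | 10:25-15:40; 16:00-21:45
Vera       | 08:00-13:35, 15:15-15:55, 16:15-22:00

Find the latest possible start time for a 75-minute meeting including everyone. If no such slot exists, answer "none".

Kira ∩ Oliver: 10:25-14:45, 17:25-20:35.
Kira ∩ Oliver ∩ Luca: 10:25-13:40, 17:25-20:35.
Kira ∩ Oliver ∩ Luca ∩ Beatriz: 10:25-13:40, 17:25-20:35.
Kira ∩ Oliver ∩ Luca ∩ Beatriz ∩ Vera: 10:25-13:35, 17:25-20:35.
The last common window of at least 75 minutes is 17:25-20:35; a 75-minute meeting can start as late as 19:20 and still end by 20:35.

19:20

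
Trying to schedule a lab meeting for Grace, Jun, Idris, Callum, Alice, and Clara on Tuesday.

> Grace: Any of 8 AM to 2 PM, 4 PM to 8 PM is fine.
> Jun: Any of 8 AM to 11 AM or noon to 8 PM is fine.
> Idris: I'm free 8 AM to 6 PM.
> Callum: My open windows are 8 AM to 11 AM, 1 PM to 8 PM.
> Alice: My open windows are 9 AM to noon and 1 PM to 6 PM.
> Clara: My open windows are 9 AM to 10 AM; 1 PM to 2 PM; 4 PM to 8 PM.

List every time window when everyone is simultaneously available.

Grace ∩ Jun: 08:00-11:00, 12:00-14:00, 16:00-20:00.
Grace ∩ Jun ∩ Idris: 08:00-11:00, 12:00-14:00, 16:00-18:00.
Grace ∩ Jun ∩ Idris ∩ Callum: 08:00-11:00, 13:00-14:00, 16:00-18:00.
Grace ∩ Jun ∩ Idris ∩ Callum ∩ Alice: 09:00-11:00, 13:00-14:00, 16:00-18:00.
Grace ∩ Jun ∩ Idris ∩ Callum ∩ Alice ∩ Clara: 09:00-10:00, 13:00-14:00, 16:00-18:00.

09:00-10:00, 13:00-14:00, 16:00-18:00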